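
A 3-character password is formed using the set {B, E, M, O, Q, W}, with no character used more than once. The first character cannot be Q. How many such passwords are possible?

The first character has 6−1 = 5 choices (anything except Q).
The remaining 2 characters are filled from the other 5 symbols without repetition: 5 × 4 = 20.
Total: 5 × 20 = 100.

100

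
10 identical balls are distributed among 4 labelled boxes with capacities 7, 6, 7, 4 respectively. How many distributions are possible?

190

Ignoring the caps, the number of non-negative solutions to x_1+…+x_4 = 10 is C(13,3) = 286.
Subtract solutions that violate a single cap (substitute x_i' = x_i − (cap_i+1)): x_1 ≥ 8 gives C(5,3) = 10; x_2 ≥ 7 gives C(6,3) = 20; x_3 ≥ 8 gives C(5,3) = 10; x_4 ≥ 5 gives C(8,3) = 56. Together 96.
No two caps can be exceeded simultaneously, so the pair terms are all 0.
By inclusion–exclusion the count is 286 − 96 + 0 = 190.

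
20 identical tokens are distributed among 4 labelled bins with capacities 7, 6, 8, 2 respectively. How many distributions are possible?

19

Ignoring the caps, the number of non-negative solutions to x_1+…+x_4 = 20 is C(23,3) = 1771.
Subtract solutions that violate a single cap (substitute x_i' = x_i − (cap_i+1)): x_1 ≥ 8 gives C(15,3) = 455; x_2 ≥ 7 gives C(16,3) = 560; x_3 ≥ 9 gives C(14,3) = 364; x_4 ≥ 3 gives C(20,3) = 1140. Together 2519.
Add back pairs where two caps are both exceeded: 56 + 20 + 220 + 35 + 286 + 165 = 782.
Subtract triples: 0 + 10 + 1 + 4 = 15.
By inclusion–exclusion the count is 1771 − 2519 + 782 − 15 = 19.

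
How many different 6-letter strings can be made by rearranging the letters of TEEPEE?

Letter multiplicities in TEEPEE: E×4, P×1, T×1.
So there are 6! / (4!) = 30 distinguishable arrangements.

30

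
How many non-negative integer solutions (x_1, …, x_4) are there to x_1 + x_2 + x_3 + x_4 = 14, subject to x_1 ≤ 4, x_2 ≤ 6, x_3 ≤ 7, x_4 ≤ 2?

Ignoring the caps, the number of non-negative solutions to x_1+…+x_4 = 14 is C(17,3) = 680.
Subtract solutions that violate a single cap (substitute x_i' = x_i − (cap_i+1)): x_1 ≥ 5 gives C(12,3) = 220; x_2 ≥ 7 gives C(10,3) = 120; x_3 ≥ 8 gives C(9,3) = 84; x_4 ≥ 3 gives C(14,3) = 364. Together 788.
Add back pairs where two caps are both exceeded: 10 + 4 + 84 + 0 + 35 + 20 = 153.
By inclusion–exclusion the count is 680 − 788 + 153 = 45.

45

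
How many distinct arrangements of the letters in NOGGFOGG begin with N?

105

With the first slot taken by N, it remains to arrange the other 7 letters (OGGFOGG).
Those 7 letters have G appearing 4 times and O appearing twice, giving (7)!/(4!·2!) = 105.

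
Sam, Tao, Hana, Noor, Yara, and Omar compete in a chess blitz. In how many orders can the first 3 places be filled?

120

There are 6 choices for 1st place, 5 for 2nd, and 4 for 3rd.
That gives 6 × 5 × 4 = 120.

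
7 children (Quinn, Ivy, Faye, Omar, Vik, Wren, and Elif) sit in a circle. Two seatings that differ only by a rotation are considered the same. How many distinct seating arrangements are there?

Seat Quinn anywhere (absorbing the rotational symmetry), then permute the other 6: (6)! = 720.

720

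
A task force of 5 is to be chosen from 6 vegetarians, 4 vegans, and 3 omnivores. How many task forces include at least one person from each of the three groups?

894

Unrestricted: C(13,5) = 1287 ways to pick any 5 of the 13.
Selections missing a whole group: no vegetarians → C(7,5) = 21; no vegans → C(9,5) = 126; no omnivores → C(10,5) = 252.
Add back selections omitting two groups (i.e. drawn from a single group): C(6,5) + C(4,5) + C(3,5) = 6.
By inclusion–exclusion: 1287 − 399 + 6 = 894.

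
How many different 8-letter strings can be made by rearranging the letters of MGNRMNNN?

840

MGNRMNNN has 8 letters with M appearing twice and N appearing 4 times.
The number of distinct arrangements is 8!/(4!·2!) = 40320/48 = 840.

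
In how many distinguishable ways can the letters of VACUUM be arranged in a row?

360

Letter multiplicities in VACUUM: A×1, C×1, M×1, U×2, V×1.
The number of distinct arrangements is 6!/(2!) = 720/2 = 360.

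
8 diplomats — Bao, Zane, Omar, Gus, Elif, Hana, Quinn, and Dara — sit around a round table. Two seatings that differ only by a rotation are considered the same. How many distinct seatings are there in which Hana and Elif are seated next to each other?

1440

Glue Hana and Elif into a block (2 internal orders). Seating 7 units around a circle gives (6)! arrangements.
So 2 × (6)! = 2 × 720 = 1440.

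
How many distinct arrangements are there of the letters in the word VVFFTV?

VVFFTV has 6 letters with F appearing twice and V appearing 3 times.
Dividing 6! = 720 by 3!·2! = 12 for the repeated letters gives 60.

60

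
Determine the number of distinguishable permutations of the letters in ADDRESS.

The 7 letters of ADDRESS have repeats: D appearing twice and S appearing twice.
So there are 7! / (2!·2!) = 1260 distinguishable arrangements.

1260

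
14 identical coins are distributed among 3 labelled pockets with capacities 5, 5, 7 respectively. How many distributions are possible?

Ignoring the caps, the number of non-negative solutions to x_1+…+x_3 = 14 is C(16,2) = 120.
Subtract solutions that violate a single cap (substitute x_i' = x_i − (cap_i+1)): x_1 ≥ 6 gives C(10,2) = 45; x_2 ≥ 6 gives C(10,2) = 45; x_3 ≥ 8 gives C(8,2) = 28. Together 118.
Add back pairs where two caps are both exceeded: 6 + 1 + 1 = 8.
By inclusion–exclusion the count is 120 − 118 + 8 = 10.

10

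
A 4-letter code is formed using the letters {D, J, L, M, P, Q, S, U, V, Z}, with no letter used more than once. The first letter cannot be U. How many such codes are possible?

4536

The first letter has 10−1 = 9 choices (anything except U).
The remaining 3 letters are filled from the other 9 symbols without repetition: 9 × 8 × 7 = 504.
Total: 9 × 504 = 4536.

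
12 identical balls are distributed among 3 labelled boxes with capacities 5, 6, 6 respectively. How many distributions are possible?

Without the upper bounds there are C(14,2) = 91 ways to split 12 among 3 boxes.
Subtract solutions that violate a single cap (substitute x_i' = x_i − (cap_i+1)): x_1 ≥ 6 gives C(8,2) = 28; x_2 ≥ 7 gives C(7,2) = 21; x_3 ≥ 7 gives C(7,2) = 21. Together 70.
No two caps can be exceeded simultaneously, so the pair terms are all 0.
By inclusion–exclusion the count is 91 − 70 + 0 = 21.

21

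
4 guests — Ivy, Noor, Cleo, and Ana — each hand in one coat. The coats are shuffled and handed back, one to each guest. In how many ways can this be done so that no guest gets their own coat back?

9

Let Aᵢ be the assignments in which guest i gets their own coat. We want the size of the complement of A₁∪…∪A_4.
By inclusion–exclusion this is Σ_{j=0}^{4} (−1)^j C(4,j)·(4−j)!.
Computing: 24 − 24 + 12 − 4 + 1 = 9.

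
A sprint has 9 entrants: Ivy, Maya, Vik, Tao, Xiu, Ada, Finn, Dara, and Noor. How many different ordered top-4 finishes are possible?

This is an ordered selection of 4 from 9: P(9,4).
That gives 9 × 8 × 7 × 6 = 3024.

3024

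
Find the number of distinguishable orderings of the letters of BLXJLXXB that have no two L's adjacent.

1260

There are 8!/(3!·2!·2!) = 1680 arrangements of BLXJLXXB in total.
Arrangements with the L's together: treat LL as one letter, giving (7)!/(3!·2!) = 420.
Hence 1680 − 420 = 1260.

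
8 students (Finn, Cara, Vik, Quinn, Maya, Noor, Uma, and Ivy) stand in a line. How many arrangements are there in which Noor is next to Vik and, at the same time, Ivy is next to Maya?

Treat {Noor,Vik} as one block (2 orders) and {Ivy,Maya} as another (2 orders).
That leaves 6 units to arrange: 2 × 2 × 6! = 4 × 720 = 2880.

2880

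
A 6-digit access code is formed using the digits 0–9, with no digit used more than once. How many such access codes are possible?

Choose and order 6 of the 10 symbols: the first digit has 10 options, the next 9, and so on down to 5.
10 × 9 × 8 × 7 × 6 × 5 = 151200.

151200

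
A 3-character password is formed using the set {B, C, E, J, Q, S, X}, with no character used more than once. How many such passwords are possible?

Choose and order 3 of the 7 symbols: the first character has 7 options, the next 6, then 5.
7 × 6 × 5 = 210.

210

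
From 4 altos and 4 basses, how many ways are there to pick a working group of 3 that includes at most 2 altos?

Split by how many altos are chosen (0 through 2).
Sum: C(4,0)·C(4,3) + C(4,1)·C(4,2) + C(4,2)·C(4,1) = 4 + 24 + 24 = 52.

52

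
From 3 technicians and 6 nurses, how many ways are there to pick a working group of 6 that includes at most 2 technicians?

64

Split by how many technicians are chosen (0 through 2).
Sum: C(3,0)·C(6,6) + C(3,1)·C(6,5) + C(3,2)·C(6,4) = 1 + 18 + 45 = 64.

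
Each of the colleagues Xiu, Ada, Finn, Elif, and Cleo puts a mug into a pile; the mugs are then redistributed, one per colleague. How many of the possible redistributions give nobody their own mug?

Count assignments avoiding every fixed point. For any j of the 5 colleagues fixed to their own mug, the other 5−j can be arranged in (5−j)! ways.
By inclusion–exclusion this is Σ_{j=0}^{5} (−1)^j C(5,j)·(5−j)!.
Computing: 120 − 120 + 60 − 20 + 5 − 1 = 44.

44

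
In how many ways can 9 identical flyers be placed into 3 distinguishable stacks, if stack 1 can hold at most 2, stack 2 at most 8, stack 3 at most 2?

8

Ignoring the caps, the number of non-negative solutions to x_1+…+x_3 = 9 is C(11,2) = 55.
Subtract solutions that violate a single cap (substitute x_i' = x_i − (cap_i+1)): x_1 ≥ 3 gives C(8,2) = 28; x_2 ≥ 9 gives C(2,2) = 1; x_3 ≥ 3 gives C(8,2) = 28. Together 57.
Add back pairs where two caps are both exceeded: 0 + 10 + 0 = 10.
By inclusion–exclusion the count is 55 − 57 + 10 = 8.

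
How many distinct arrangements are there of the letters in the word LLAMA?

The 5 letters of LLAMA have repeats: A appearing twice and L appearing twice.
Dividing 5! = 120 by 2!·2! = 4 for the repeated letters gives 30.

30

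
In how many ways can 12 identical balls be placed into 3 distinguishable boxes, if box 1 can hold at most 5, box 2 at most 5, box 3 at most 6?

Without the upper bounds there are C(14,2) = 91 ways to split 12 among 3 boxes.
Subtract solutions that violate a single cap (substitute x_i' = x_i − (cap_i+1)): x_1 ≥ 6 gives C(8,2) = 28; x_2 ≥ 6 gives C(8,2) = 28; x_3 ≥ 7 gives C(7,2) = 21. Together 77.
Add back pairs where two caps are both exceeded: 1 + 0 + 0 = 1.
By inclusion–exclusion the count is 91 − 77 + 1 = 15.

15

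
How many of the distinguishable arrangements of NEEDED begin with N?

With the first slot taken by N, it remains to arrange the other 5 letters (EEDED).
Those 5 letters have D appearing twice and E appearing 3 times, giving (5)!/(3!·2!) = 10.

10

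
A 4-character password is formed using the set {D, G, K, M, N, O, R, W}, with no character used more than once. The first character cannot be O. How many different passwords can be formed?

The first character has 8−1 = 7 choices (anything except O).
The remaining 3 characters are filled from the other 7 symbols without repetition: 7 × 6 × 5 = 210.
Total: 7 × 210 = 1470.

1470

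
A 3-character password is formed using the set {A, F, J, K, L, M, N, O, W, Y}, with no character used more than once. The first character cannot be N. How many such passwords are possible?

The first character has 10−1 = 9 choices (anything except N).
The remaining 2 characters are filled from the other 9 symbols without repetition: 9 × 8 = 72.
Total: 9 × 72 = 648.

648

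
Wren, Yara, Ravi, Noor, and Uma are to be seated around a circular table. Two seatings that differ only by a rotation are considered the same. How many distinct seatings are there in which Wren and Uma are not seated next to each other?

Without the restriction there are (4)! = 24 seatings.
Seatings with Wren beside Uma: treat them as a block with 2 internal orders, giving 2 × (3)! = 12.
Subtracting, 24 − 12 = 12.

12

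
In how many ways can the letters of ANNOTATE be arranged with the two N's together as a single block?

1260

Treat the 2 copies of N as a single block. The multiset to arrange is then {NN, A, A, E, O, T, T}, 7 items in all.
That gives (7)!/(2!·2!) = 1260 arrangements.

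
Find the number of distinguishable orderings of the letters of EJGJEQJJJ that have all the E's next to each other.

336

Treat the 2 copies of E as a single block. The multiset to arrange is then {EE, G, J, J, J, J, J, Q}, 8 items in all.
That gives (8)!/(5!) = 336 arrangements.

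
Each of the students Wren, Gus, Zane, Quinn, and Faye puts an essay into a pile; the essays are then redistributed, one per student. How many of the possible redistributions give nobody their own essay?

Count assignments avoiding every fixed point. For any j of the 5 students fixed to their own essay, the other 5−j can be arranged in (5−j)! ways.
By inclusion–exclusion this is Σ_{j=0}^{5} (−1)^j C(5,j)·(5−j)!.
Computing: 120 − 120 + 60 − 20 + 5 − 1 = 44.

44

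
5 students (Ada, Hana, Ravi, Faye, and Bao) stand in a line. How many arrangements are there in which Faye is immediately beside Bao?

48

Place the 3 others and the Faye-Bao pair as 4 objects in a line; the pair has 2 internal arrangements.
So the count is 2·(4)! = 48.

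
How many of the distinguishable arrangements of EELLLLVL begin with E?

With the first slot taken by E, it remains to arrange the other 7 letters (ELLLLVL).
Those 7 letters have L appearing 5 times, giving (7)!/(5!) = 42.

42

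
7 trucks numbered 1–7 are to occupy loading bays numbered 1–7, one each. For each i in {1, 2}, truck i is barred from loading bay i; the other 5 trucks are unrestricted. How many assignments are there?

Let Aᵢ (for i ∈ {1, 2}) be the placements that put truck i in its forbidden loading bay. Any j of these fix j positions, leaving (7−j)! ways to fill the rest, and there are C(2,j) ways to pick which j.
By inclusion–exclusion, the number of valid placements is Σ_{j=0}^{2} (−1)^j C(2,j)·(7−j)!.
Computing: 5040 − 1440 + 120 = 3720.

3720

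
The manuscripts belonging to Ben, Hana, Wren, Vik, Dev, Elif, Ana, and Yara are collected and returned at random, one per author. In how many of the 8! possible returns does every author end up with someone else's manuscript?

Let Aᵢ be the assignments in which author i gets their own manuscript. We want the size of the complement of A₁∪…∪A_8.
By inclusion–exclusion this is Σ_{j=0}^{8} (−1)^j C(8,j)·(8−j)!.
Computing: 40320 − 40320 + 20160 − 6720 + 1680 − 336 + 56 − 8 + 1 = 14833.

14833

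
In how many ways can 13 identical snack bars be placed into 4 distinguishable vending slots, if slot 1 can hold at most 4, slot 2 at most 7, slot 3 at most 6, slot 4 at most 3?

89

Without the upper bounds there are C(16,3) = 560 ways to split 13 among 4 vending slots.
Subtract solutions that violate a single cap (substitute x_i' = x_i − (cap_i+1)): x_1 ≥ 5 gives C(11,3) = 165; x_2 ≥ 8 gives C(8,3) = 56; x_3 ≥ 7 gives C(9,3) = 84; x_4 ≥ 4 gives C(12,3) = 220. Together 525.
Add back pairs where two caps are both exceeded: 1 + 4 + 35 + 0 + 4 + 10 = 54.
By inclusion–exclusion the count is 560 − 525 + 54 = 89.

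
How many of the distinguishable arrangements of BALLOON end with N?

180

With the last slot taken by N, it remains to arrange the other 6 letters (BALLOO).
Those 6 letters have L appearing twice and O appearing twice, giving (6)!/(2!·2!) = 180.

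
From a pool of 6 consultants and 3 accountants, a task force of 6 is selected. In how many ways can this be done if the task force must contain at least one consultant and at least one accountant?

Total 6-person selections from all 9: C(9,6) = 84.
Subtract selections that omit an entire group: no consultants → C(3,6) = 0; no accountants → C(6,6) = 1.
Both groups omitted at once is impossible, so 84 − 1 = 83.

83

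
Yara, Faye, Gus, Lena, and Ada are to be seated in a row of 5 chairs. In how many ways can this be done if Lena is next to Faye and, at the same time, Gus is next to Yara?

Treat {Lena,Faye} as one block (2 orders) and {Gus,Yara} as another (2 orders).
That leaves 3 units to arrange: 2 × 2 × 3! = 4 × 6 = 24.

24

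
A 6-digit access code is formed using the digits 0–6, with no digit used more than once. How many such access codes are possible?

This is a permutation of 6 out of 7: P(7,6) = 7!/1!.
That product is 7 × 6 × 5 × 4 × 3 × 2 = 5040.

5040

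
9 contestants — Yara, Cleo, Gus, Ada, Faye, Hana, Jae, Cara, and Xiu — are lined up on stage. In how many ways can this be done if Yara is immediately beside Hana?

80640

Treat {Yara, Hana} as a single unit. There are 8 units to order, and the pair itself can be ordered 2 ways.
That gives 2 × 8! = 2 × 40320 = 80640.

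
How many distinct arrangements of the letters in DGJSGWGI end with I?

Fix I in the last position and arrange the remaining 7 letters.
Those 7 letters have G appearing 3 times, giving (7)!/(3!) = 840.

840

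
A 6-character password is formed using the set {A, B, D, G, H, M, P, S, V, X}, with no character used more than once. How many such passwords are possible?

151200

This is a permutation of 6 out of 10: P(10,6) = 10!/4!.
That product is 10 × 9 × 8 × 7 × 6 × 5 = 151200.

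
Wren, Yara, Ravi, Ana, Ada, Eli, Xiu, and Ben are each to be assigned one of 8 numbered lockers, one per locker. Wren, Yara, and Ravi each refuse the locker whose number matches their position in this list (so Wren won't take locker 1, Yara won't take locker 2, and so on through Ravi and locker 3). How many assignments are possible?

Let Aᵢ (for i ∈ {1, 2, 3}) be the placements that put person i in their forbidden locker. Any j of these fix j positions, leaving (8−j)! ways to fill the rest, and there are C(3,j) ways to pick which j.
By inclusion–exclusion, the number of valid placements is Σ_{j=0}^{3} (−1)^j C(3,j)·(8−j)!.
Computing: 40320 − 15120 + 2160 − 120 = 27240.

27240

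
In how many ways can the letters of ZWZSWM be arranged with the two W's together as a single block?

60

Treat the 2 copies of W as a single block. The multiset to arrange is then {WW, M, S, Z, Z}, 5 items in all.
That gives (5)!/(2!) = 60 arrangements.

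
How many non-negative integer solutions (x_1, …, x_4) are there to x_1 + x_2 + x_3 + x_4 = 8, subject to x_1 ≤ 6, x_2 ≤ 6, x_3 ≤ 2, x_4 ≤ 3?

Ignoring the caps, the number of non-negative solutions to x_1+…+x_4 = 8 is C(11,3) = 165.
Subtract solutions that violate a single cap (substitute x_i' = x_i − (cap_i+1)): x_1 ≥ 7 gives C(4,3) = 4; x_2 ≥ 7 gives C(4,3) = 4; x_3 ≥ 3 gives C(8,3) = 56; x_4 ≥ 4 gives C(7,3) = 35. Together 99.
Add back pairs where two caps are both exceeded: 0 + 0 + 0 + 0 + 0 + 4 = 4.
By inclusion–exclusion the count is 165 − 99 + 4 = 70.

70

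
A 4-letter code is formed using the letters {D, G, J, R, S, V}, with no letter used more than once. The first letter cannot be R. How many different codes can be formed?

300

The first letter has 6−1 = 5 choices (anything except R).
The remaining 3 letters are filled from the other 5 symbols without repetition: 5 × 4 × 3 = 60.
Total: 5 × 60 = 300.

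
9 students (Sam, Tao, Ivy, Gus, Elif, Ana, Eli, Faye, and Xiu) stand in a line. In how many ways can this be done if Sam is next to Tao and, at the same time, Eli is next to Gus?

Treat {Sam,Tao} as one block (2 orders) and {Eli,Gus} as another (2 orders).
That leaves 7 units to arrange: 2 × 2 × 7! = 4 × 5040 = 20160.

20160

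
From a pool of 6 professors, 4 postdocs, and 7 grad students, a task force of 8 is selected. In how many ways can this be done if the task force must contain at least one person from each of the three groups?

Unrestricted: C(17,8) = 24310 ways to pick any 8 of the 17.
Selections missing a whole group: no professors → C(11,8) = 165; no postdocs → C(13,8) = 1287; no grad students → C(10,8) = 45.
Add back selections omitting two groups (i.e. drawn from a single group): C(6,8) + C(4,8) + C(7,8) = 0.
By inclusion–exclusion: 24310 − 1497 + 0 = 22813.

22813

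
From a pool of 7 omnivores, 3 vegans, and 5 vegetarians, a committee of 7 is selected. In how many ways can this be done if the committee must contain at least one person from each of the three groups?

Unrestricted: C(15,7) = 6435 ways to pick any 7 of the 15.
Subtract selections that omit an entire group: no omnivores → C(8,7) = 8; no vegans → C(12,7) = 792; no vegetarians → C(10,7) = 120.
Add back selections omitting two groups (i.e. drawn from a single group): C(7,7) + C(3,7) + C(5,7) = 1.
By inclusion–exclusion: 6435 − 920 + 1 = 5516.

5516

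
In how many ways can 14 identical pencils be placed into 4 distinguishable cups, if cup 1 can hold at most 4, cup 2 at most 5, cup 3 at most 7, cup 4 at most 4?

By stars and bars, unrestricted non-negative solutions to x_1+…+x_4 = 14 number C(14+3,3) = 680.
Subtract solutions that violate a single cap (substitute x_i' = x_i − (cap_i+1)): x_1 ≥ 5 gives C(12,3) = 220; x_2 ≥ 6 gives C(11,3) = 165; x_3 ≥ 8 gives C(9,3) = 84; x_4 ≥ 5 gives C(12,3) = 220. Together 689.
Add back pairs where two caps are both exceeded: 20 + 4 + 35 + 1 + 20 + 4 = 84.
By inclusion–exclusion the count is 680 − 689 + 84 = 75.

75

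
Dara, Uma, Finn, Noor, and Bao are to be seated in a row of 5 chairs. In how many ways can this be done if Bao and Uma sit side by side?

Glue Bao and Uma into one block (2 internal orders), leaving 4 units to arrange in a row.
That gives 2 × 4! = 2 × 24 = 48.

48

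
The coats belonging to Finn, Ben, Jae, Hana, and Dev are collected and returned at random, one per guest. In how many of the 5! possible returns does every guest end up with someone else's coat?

Let Aᵢ be the assignments in which guest i gets their own coat. We want the size of the complement of A₁∪…∪A_5.
By inclusion–exclusion this is Σ_{j=0}^{5} (−1)^j C(5,j)·(5−j)!.
Computing: 120 − 120 + 60 − 20 + 5 − 1 = 44.

44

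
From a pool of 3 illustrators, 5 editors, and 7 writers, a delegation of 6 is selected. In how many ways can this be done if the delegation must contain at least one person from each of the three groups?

Unrestricted: C(15,6) = 5005 ways to pick any 6 of the 15.
Selections missing a whole group: no illustrators → C(12,6) = 924; no editors → C(10,6) = 210; no writers → C(8,6) = 28.
Add back selections omitting two groups (i.e. drawn from a single group): C(3,6) + C(5,6) + C(7,6) = 7.
By inclusion–exclusion: 5005 − 1162 + 7 = 3850.

3850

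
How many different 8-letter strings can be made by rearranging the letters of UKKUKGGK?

420

Letter multiplicities in UKKUKGGK: G×2, K×4, U×2.
So there are 8! / (4!·2!·2!) = 420 distinguishable arrangements.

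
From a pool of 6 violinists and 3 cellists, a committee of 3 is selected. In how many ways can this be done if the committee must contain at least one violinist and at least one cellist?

63

Total 3-person selections from all 9: C(9,3) = 84.
Subtract selections that omit an entire group: no violinists → C(3,3) = 1; no cellists → C(6,3) = 20.
Both groups omitted at once is impossible, so 84 − 21 = 63.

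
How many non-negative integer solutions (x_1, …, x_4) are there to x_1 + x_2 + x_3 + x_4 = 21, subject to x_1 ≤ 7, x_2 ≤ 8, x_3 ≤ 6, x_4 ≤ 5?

56

By stars and bars, unrestricted non-negative solutions to x_1+…+x_4 = 21 number C(21+3,3) = 2024.
Subtract solutions that violate a single cap (substitute x_i' = x_i − (cap_i+1)): x_1 ≥ 8 gives C(16,3) = 560; x_2 ≥ 9 gives C(15,3) = 455; x_3 ≥ 7 gives C(17,3) = 680; x_4 ≥ 6 gives C(18,3) = 816. Together 2511.
Add back pairs where two caps are both exceeded: 35 + 84 + 120 + 56 + 84 + 165 = 544.
Subtract triples: 0 + 0 + 1 + 0 = 1.
By inclusion–exclusion the count is 2024 − 2511 + 544 − 1 = 56.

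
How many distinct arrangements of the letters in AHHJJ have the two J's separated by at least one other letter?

There are 5!/(2!·2!) = 30 arrangements of AHHJJ in total.
Arrangements with the J's together: treat JJ as one letter, giving (4)!/(2!) = 12.
Subtracting, 30 − 12 = 18 arrangements keep the J's apart.

18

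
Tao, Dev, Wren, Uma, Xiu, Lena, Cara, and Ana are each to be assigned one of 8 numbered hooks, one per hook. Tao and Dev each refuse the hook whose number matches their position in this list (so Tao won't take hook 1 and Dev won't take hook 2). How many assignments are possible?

Let Aᵢ (for i ∈ {1, 2}) be the placements that put person i in their forbidden hook. Any j of these fix j positions, leaving (8−j)! ways to fill the rest, and there are C(2,j) ways to pick which j.
By inclusion–exclusion, the number of valid placements is Σ_{j=0}^{2} (−1)^j C(2,j)·(8−j)!.
Computing: 40320 − 10080 + 720 = 30960.

30960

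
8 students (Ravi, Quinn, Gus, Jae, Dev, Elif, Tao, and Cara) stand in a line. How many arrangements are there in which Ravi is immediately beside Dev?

Place the 6 others and the Ravi-Dev pair as 7 objects in a line; the pair has 2 internal arrangements.
That gives 2 × 7! = 2 × 5040 = 10080.

10080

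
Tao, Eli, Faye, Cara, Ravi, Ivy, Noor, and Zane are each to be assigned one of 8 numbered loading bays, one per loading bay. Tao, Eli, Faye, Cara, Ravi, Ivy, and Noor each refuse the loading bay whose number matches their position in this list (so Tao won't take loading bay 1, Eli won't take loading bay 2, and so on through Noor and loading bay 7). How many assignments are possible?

Let Aᵢ (for 1 ≤ i ≤ 7) be the placements that put person i in their forbidden loading bay. Any j of these fix j positions, leaving (8−j)! ways to fill the rest, and there are C(7,j) ways to pick which j.
By inclusion–exclusion, the number of valid placements is Σ_{j=0}^{7} (−1)^j C(7,j)·(8−j)!.
Computing: 40320 − 35280 + 15120 − 4200 + 840 − 126 + 14 − 1 = 16687.

16687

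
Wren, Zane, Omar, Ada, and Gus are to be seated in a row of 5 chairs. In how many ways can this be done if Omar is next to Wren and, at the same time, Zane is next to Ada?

24

Treat {Omar,Wren} as one block (2 orders) and {Zane,Ada} as another (2 orders).
That leaves 3 units to arrange: 2 × 2 × 3! = 4 × 6 = 24.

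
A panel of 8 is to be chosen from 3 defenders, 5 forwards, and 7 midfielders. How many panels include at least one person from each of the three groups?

Total 8-person selections from all 15: C(15,8) = 6435.
Selections missing a whole group: no defenders → C(12,8) = 495; no forwards → C(10,8) = 45; no midfielders → C(8,8) = 1.
Add back selections omitting two groups (i.e. drawn from a single group): C(3,8) + C(5,8) + C(7,8) = 0.
By inclusion–exclusion: 6435 − 541 + 0 = 5894.

5894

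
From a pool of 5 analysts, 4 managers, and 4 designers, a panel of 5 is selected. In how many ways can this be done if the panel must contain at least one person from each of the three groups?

980

Unrestricted: C(13,5) = 1287 ways to pick any 5 of the 13.
Selections missing a whole group: no analysts → C(8,5) = 56; no managers → C(9,5) = 126; no designers → C(9,5) = 126.
Add back selections omitting two groups (i.e. drawn from a single group): C(5,5) + C(4,5) + C(4,5) = 1.
By inclusion–exclusion: 1287 − 308 + 1 = 980.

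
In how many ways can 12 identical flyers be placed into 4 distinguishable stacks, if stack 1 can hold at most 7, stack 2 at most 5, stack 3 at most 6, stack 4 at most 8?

260

By stars and bars, unrestricted non-negative solutions to x_1+…+x_4 = 12 number C(12+3,3) = 455.
Subtract solutions that violate a single cap (substitute x_i' = x_i − (cap_i+1)): x_1 ≥ 8 gives C(7,3) = 35; x_2 ≥ 6 gives C(9,3) = 84; x_3 ≥ 7 gives C(8,3) = 56; x_4 ≥ 9 gives C(6,3) = 20. Together 195.
No two caps can be exceeded simultaneously, so the pair terms are all 0.
By inclusion–exclusion the count is 455 − 195 + 0 = 260.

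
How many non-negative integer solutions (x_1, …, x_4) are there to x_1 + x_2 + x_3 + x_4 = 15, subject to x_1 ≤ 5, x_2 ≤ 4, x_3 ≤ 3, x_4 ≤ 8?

By stars and bars, unrestricted non-negative solutions to x_1+…+x_4 = 15 number C(15+3,3) = 816.
Subtract solutions that violate a single cap (substitute x_i' = x_i − (cap_i+1)): x_1 ≥ 6 gives C(12,3) = 220; x_2 ≥ 5 gives C(13,3) = 286; x_3 ≥ 4 gives C(14,3) = 364; x_4 ≥ 9 gives C(9,3) = 84. Together 954.
Add back pairs where two caps are both exceeded: 35 + 56 + 1 + 84 + 4 + 10 = 190.
Subtract triples: 1 + 0 + 0 + 0 = 1.
By inclusion–exclusion the count is 816 − 954 + 190 − 1 = 51.

51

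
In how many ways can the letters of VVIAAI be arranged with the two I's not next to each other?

60

Total arrangements of VVIAAI: 6!/(2!·2!·2!) = 90.
If the two I's are adjacent, glue them into one block, leaving 5 items to arrange: (5)!/(2!·2!) = 30 ways.
Hence 90 − 30 = 60.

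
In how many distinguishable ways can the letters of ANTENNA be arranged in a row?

Letter multiplicities in ANTENNA: A×2, E×1, N×3, T×1.
Dividing 7! = 5040 by 3!·2! = 12 for the repeated letters gives 420.

420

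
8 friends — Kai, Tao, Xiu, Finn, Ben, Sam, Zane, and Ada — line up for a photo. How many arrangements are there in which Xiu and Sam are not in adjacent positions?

30240

There are 8! = 40320 arrangements in all. If Xiu and Sam are adjacent, merging them into one block gives 2·(7)! = 10080 arrangements.
Complementary counting: 40320 − 10080 = 30240.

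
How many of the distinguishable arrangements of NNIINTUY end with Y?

With the last slot taken by Y, it remains to arrange the other 7 letters (NNIINTU).
Those 7 letters have I appearing twice and N appearing 3 times, giving (7)!/(3!·2!) = 420.

420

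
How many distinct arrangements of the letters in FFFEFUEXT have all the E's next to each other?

Treat the 2 copies of E as a single block. The multiset to arrange is then {EE, F, F, F, F, T, U, X}, 8 items in all.
That gives (8)!/(4!) = 1680 arrangements.

1680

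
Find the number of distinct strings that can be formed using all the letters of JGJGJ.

10

The 5 letters of JGJGJ have repeats: G appearing twice and J appearing 3 times.
The number of distinct arrangements is 5!/(3!·2!) = 120/12 = 10.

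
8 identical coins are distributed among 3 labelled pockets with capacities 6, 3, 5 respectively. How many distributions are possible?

21

By stars and bars, unrestricted non-negative solutions to x_1+…+x_3 = 8 number C(8+2,2) = 45.
Subtract solutions that violate a single cap (substitute x_i' = x_i − (cap_i+1)): x_1 ≥ 7 gives C(3,2) = 3; x_2 ≥ 4 gives C(6,2) = 15; x_3 ≥ 6 gives C(4,2) = 6. Together 24.
No two caps can be exceeded simultaneously, so the pair terms are all 0.
By inclusion–exclusion the count is 45 − 24 + 0 = 21.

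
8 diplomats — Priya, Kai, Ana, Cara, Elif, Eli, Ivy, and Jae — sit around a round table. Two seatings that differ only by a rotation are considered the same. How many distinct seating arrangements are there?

Seat Priya anywhere (absorbing the rotational symmetry), then permute the other 7: (7)! = 5040.

5040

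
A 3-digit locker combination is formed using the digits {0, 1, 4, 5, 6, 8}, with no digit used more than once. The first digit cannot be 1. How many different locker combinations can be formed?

100

The first digit has 6−1 = 5 choices (anything except 1).
The remaining 2 digits are filled from the other 5 symbols without repetition: 5 × 4 = 20.
Total: 5 × 20 = 100.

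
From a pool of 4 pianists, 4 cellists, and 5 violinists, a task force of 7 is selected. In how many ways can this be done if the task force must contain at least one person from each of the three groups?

Total 7-person selections from all 13: C(13,7) = 1716.
Selections missing a whole group: no pianists → C(9,7) = 36; no cellists → C(9,7) = 36; no violinists → C(8,7) = 8.
Add back selections omitting two groups (i.e. drawn from a single group): C(4,7) + C(4,7) + C(5,7) = 0.
By inclusion–exclusion: 1716 − 80 + 0 = 1636.

1636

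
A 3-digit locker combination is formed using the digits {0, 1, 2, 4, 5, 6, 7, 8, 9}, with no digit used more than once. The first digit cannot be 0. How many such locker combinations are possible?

448

The first digit has 9−1 = 8 choices (anything except 0).
The remaining 2 digits are filled from the other 8 symbols without repetition: 8 × 7 = 56.
Total: 8 × 56 = 448.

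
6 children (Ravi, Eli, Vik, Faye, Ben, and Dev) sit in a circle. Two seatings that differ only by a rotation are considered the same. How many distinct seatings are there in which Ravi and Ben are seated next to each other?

48

Treat {Ravi, Ben} as one unit (2 internal orders) and seat the resulting 5 units around the table: (4)! circular arrangements.
So 2 × (4)! = 2 × 24 = 48.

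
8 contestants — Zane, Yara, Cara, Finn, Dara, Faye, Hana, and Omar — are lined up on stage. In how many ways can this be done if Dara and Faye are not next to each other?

30240

There are 8! = 40320 arrangements in all. If Dara and Faye are adjacent, merging them into one block gives 2·(7)! = 10080 arrangements.
So 40320 − 10080 = 30240 arrangements keep them apart.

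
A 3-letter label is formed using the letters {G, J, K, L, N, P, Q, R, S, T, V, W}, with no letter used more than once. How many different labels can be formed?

This is a permutation of 3 out of 12: P(12,3) = 12!/9!.
That product is 12 × 11 × 10 = 1320.

1320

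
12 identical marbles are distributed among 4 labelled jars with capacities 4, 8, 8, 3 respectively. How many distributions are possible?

Without the upper bounds there are C(15,3) = 455 ways to split 12 among 4 jars.
Subtract solutions that violate a single cap (substitute x_i' = x_i − (cap_i+1)): x_1 ≥ 5 gives C(10,3) = 120; x_2 ≥ 9 gives C(6,3) = 20; x_3 ≥ 9 gives C(6,3) = 20; x_4 ≥ 4 gives C(11,3) = 165. Together 325.
Add back pairs where two caps are both exceeded: 0 + 0 + 20 + 0 + 0 + 0 = 20.
By inclusion–exclusion the count is 455 − 325 + 20 = 150.

150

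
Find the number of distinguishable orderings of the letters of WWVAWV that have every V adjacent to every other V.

20

Treat the 2 copies of V as a single block. The multiset to arrange is then {VV, A, W, W, W}, 5 items in all.
That gives (5)!/(3!) = 20 arrangements.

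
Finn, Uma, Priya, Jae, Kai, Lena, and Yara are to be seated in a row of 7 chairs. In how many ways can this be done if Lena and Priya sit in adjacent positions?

1440

Place the 5 others and the Lena-Priya pair as 6 objects in a line; the pair has 2 internal arrangements.
So the count is 2·(6)! = 1440.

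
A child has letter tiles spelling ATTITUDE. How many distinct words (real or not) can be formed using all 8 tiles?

Letter multiplicities in ATTITUDE: A×1, D×1, E×1, I×1, T×3, U×1.
The number of distinct arrangements is 8!/(3!) = 40320/6 = 6720.

6720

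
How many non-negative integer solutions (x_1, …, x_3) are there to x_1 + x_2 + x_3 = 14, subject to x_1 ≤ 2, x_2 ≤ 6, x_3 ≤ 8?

By stars and bars, unrestricted non-negative solutions to x_1+…+x_3 = 14 number C(14+2,2) = 120.
Subtract solutions that violate a single cap (substitute x_i' = x_i − (cap_i+1)): x_1 ≥ 3 gives C(13,2) = 78; x_2 ≥ 7 gives C(9,2) = 36; x_3 ≥ 9 gives C(7,2) = 21. Together 135.
Add back pairs where two caps are both exceeded: 15 + 6 + 0 = 21.
By inclusion–exclusion the count is 120 − 135 + 21 = 6.

6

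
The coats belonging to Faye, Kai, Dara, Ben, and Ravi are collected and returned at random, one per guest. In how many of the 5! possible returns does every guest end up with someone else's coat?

44

This is the derangement count D_5: permutations of 5 items with no fixed point.
By inclusion–exclusion this is Σ_{j=0}^{5} (−1)^j C(5,j)·(5−j)!.
Computing: 120 − 120 + 60 − 20 + 5 − 1 = 44.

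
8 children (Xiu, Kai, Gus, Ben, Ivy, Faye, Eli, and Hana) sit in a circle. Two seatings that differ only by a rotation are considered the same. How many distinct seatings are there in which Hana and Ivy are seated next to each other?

Glue Hana and Ivy into a block (2 internal orders). Seating 7 units around a circle gives (6)! arrangements.
So 2 × (6)! = 2 × 720 = 1440.

1440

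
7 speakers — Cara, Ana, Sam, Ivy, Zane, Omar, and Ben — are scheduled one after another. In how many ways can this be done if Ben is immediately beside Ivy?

Treat {Ben, Ivy} as a single unit. There are 6 units to order, and the pair itself can be ordered 2 ways.
So the count is 2·(6)! = 1440.

1440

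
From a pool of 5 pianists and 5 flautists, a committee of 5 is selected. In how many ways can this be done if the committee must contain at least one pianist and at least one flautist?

250

Unrestricted: C(10,5) = 252 ways to pick any 5 of the 10.
Subtract selections that omit an entire group: no pianists → C(5,5) = 1; no flautists → C(5,5) = 1.
Both groups omitted at once is impossible, so 252 − 2 = 250.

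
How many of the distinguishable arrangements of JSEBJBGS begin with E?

630

Fix E in the first position and arrange the remaining 7 letters.
Those 7 letters have B appearing twice, J appearing twice, and S appearing twice, giving (7)!/(2!·2!·2!) = 630.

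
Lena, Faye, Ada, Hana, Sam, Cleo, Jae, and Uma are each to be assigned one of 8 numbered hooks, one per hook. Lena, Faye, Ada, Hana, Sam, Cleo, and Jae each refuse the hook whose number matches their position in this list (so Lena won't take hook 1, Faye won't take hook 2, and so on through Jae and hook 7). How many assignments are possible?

Let Aᵢ (for 1 ≤ i ≤ 7) be the placements that put person i in their forbidden hook. Any j of these fix j positions, leaving (8−j)! ways to fill the rest, and there are C(7,j) ways to pick which j.
By inclusion–exclusion, the number of valid placements is Σ_{j=0}^{7} (−1)^j C(7,j)·(8−j)!.
Computing: 40320 − 35280 + 15120 − 4200 + 840 − 126 + 14 − 1 = 16687.

16687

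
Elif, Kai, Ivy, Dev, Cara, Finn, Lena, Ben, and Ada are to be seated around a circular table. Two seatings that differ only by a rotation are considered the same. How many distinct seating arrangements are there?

40320

Seat Elif anywhere (absorbing the rotational symmetry), then permute the other 8: (8)! = 40320.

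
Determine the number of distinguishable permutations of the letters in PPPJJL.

60

PPPJJL has 6 letters with J appearing twice and P appearing 3 times.
The number of distinct arrangements is 6!/(3!·2!) = 720/12 = 60.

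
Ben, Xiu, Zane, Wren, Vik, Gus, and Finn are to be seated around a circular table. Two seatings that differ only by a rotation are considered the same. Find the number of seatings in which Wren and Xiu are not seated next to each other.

480

Without the restriction there are (6)! = 720 seatings.
Those with Wren next to Xiu: fuse the pair into one unit and seat 6 units around a circle — 2·(5)! = 240.
Subtracting, 720 − 240 = 480.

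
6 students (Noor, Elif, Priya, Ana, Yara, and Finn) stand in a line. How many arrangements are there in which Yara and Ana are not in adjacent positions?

480

Of the 6! = 720 arrangements, those with Yara and Ana adjacent number 2 × 5! = 240 (treat the pair as a block with 2 internal orders).
So 720 − 240 = 480 arrangements keep them apart.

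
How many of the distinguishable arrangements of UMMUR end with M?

12

Fix M in the last position and arrange the remaining 4 letters.
Those 4 letters have U appearing twice, giving (4)!/(2!) = 12.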